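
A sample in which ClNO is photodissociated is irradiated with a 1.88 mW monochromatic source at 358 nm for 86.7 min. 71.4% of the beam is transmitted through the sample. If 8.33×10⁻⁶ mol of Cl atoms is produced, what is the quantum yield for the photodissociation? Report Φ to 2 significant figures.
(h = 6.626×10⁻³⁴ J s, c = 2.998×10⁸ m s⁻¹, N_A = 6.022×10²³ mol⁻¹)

Φ = 1.0

Photon energy at 358 nm: hc/λ = (6.626×10⁻³⁴)(2.998×10⁸)/(358×10⁻⁹) = 5.549×10⁻¹⁹ J.
Energy delivered: (1.88 mW)(5202 s) = 9.780 J.
Photons incident: 9.780 / 5.549×10⁻¹⁹ = 1.762×10¹⁹, i.e. 1.762×10¹⁹/6.022×10²³ = 2.926×10⁻⁵ mol.
Fraction absorbed: 1 − 71.4/100 = 0.2860.
Photons absorbed: 0.2860 × 2.926×10⁻⁵ = 8.368×10⁻⁶ mol.
Φ = 8.33×10⁻⁶ mol / 8.368×10⁻⁶ mol photons = 1.0.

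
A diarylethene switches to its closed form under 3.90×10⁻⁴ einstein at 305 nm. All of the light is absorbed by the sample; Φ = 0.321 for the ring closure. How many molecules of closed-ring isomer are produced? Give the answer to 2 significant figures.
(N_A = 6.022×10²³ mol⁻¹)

Product: Φ × n_abs = 0.321 × 3.90×10⁻⁴ = 1.252×10⁻⁴ mol.
As a count: 1.252×10⁻⁴ × 6.022×10²³ = 7.5×10¹⁹.

7.5×10¹⁹ molecules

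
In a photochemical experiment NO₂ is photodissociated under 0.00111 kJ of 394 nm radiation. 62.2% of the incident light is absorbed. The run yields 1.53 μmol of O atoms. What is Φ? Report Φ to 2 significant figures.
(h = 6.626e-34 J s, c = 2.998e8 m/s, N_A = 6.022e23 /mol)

Φ = 0.67

Product: 1.53 μmol = 1.53e-6 mol.
Photon energy at 394 nm: hc/λ = (6.626e-34)(2.998e8)/(394e-9) = 5.042e-19 J.
Incident energy: 0.00111 kJ = 1.11 J.
Photons incident: 1.11 / 5.042e-19 = 2.202e18, i.e. 2.202e18/6.022e23 = 3.657e-6 mol.
Photons absorbed: 0.622 × 3.657e-6 = 2.275e-6 mol.
Φ = 1.53e-6 mol / 2.275e-6 mol photons = 0.67.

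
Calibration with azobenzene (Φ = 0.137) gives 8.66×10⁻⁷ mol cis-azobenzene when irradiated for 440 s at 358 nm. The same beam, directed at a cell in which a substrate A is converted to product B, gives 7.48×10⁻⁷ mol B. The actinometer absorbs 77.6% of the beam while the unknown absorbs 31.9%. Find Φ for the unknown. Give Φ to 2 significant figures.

Photons absorbed by the actinometer: 8.66×10⁻⁷ / 0.137 = 6.321×10⁻⁶ mol.
Incident flux: 6.321×10⁻⁶ / 0.776 = 8.146×10⁻⁶ einstein.
Absorbed by unknown: 0.319 × 8.146×10⁻⁶ = 2.599×10⁻⁶ mol.
Φ(unknown) = 7.48×10⁻⁷ / 2.599×10⁻⁶ = 0.29.

Φ = 0.29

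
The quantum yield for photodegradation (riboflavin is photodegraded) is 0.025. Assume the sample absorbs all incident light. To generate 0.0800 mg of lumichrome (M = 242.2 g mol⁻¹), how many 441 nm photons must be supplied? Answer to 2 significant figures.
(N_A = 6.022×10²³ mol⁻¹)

Product: 0.0800 mg / 242.2 g mol⁻¹ = 3.303×10⁻⁷ mol.
Photons that must be absorbed: 3.303×10⁻⁷ / 0.025 = 1.321×10⁻⁵ mol.
Photon count: 1.321×10⁻⁵ × 6.022×10²³ = 8.0×10¹⁸.

8.0×10¹⁸ photons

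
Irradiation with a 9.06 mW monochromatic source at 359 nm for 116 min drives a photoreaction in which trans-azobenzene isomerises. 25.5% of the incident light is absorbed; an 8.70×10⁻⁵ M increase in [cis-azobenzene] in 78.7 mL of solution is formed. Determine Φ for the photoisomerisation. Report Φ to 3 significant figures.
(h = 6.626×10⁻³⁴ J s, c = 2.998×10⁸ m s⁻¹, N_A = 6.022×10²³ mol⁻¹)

Φ = 0.142

Product: (8.70×10⁻⁵ M)(0.0787 L) = 6.847×10⁻⁶ mol.
Photon energy at 359 nm: hc/λ = (6.626×10⁻³⁴)(2.998×10⁸)/(359×10⁻⁹) = 5.533×10⁻¹⁹ J.
Energy delivered: (9.06 mW)(6960 s) = 63.06 J.
Photons incident: 63.06 / 5.533×10⁻¹⁹ = 1.140×10²⁰, i.e. 1.140×10²⁰/6.022×10²³ = 1.893×10⁻⁴ mol.
Photons absorbed: 0.255 × 1.893×10⁻⁴ = 4.827×10⁻⁵ mol.
Φ = 6.847×10⁻⁶ mol / 4.827×10⁻⁵ mol photons = 0.142.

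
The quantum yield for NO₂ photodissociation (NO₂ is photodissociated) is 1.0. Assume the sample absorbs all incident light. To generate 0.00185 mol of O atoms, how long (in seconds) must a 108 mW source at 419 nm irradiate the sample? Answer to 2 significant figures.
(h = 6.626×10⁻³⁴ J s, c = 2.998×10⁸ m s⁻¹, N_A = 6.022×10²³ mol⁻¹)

t ≈ 4900 s

Photons that must be absorbed: 0.00185 / 1.0 = 0.001850 mol.
Photon energy: hc/λ = 4.741×10⁻¹⁹ J; per mole, 2.855×10⁵ J mol⁻¹.
Energy required: 0.001850 × 2.855×10⁵ = 528.2 J.
Time: 528.2 J / 0.108 W = 4900 s.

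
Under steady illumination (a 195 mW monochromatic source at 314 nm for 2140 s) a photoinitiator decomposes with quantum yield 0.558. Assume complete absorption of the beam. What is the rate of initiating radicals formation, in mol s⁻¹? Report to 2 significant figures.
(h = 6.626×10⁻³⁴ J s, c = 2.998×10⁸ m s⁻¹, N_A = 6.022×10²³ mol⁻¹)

Photon energy at 314 nm: hc/λ = (6.626×10⁻³⁴)(2.998×10⁸)/(314×10⁻⁹) = 6.326×10⁻¹⁹ J.
Energy delivered: (195 mW)(2140 s) = 417.3 J.
Photons incident: 417.3 / 6.326×10⁻¹⁹ = 6.597×10²⁰, i.e. 6.597×10²⁰/6.022×10²³ = 0.001095 mol.
Product formed: 0.558 × 0.001095 = 6.110×10⁻⁴ mol.
Rate: 6.110×10⁻⁴ / 2140 s = 2.9×10⁻⁷ mol s⁻¹.

2.9×10⁻⁷ mol s⁻¹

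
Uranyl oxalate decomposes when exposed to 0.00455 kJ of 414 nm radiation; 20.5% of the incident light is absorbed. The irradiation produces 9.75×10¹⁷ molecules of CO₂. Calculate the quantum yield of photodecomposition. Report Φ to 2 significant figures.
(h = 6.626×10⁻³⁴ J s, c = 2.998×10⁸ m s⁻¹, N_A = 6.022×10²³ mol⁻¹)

Product: 9.75×10¹⁷ / 6.022×10²³ = 1.619×10⁻⁶ mol.
Photon energy at 414 nm: hc/λ = (6.626×10⁻³⁴)(2.998×10⁸)/(414×10⁻⁹) = 4.798×10⁻¹⁹ J.
Incident energy: 0.00455 kJ = 4.55 J.
Photons incident: 4.55 / 4.798×10⁻¹⁹ = 9.483×10¹⁸, i.e. 9.483×10¹⁸/6.022×10²³ = 1.575×10⁻⁵ mol.
Photons absorbed: 0.205 × 1.575×10⁻⁵ = 3.229×10⁻⁶ mol.
Φ = 1.619×10⁻⁶ mol / 3.229×10⁻⁶ mol photons = 0.50.

Φ = 0.50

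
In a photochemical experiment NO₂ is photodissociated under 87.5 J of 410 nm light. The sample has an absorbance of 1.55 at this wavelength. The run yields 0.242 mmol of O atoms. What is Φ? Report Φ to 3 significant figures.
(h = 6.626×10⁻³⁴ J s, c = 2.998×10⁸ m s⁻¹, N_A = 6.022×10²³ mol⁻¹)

Φ = 0.830

Product: 0.242 mmol = 2.42×10⁻⁴ mol.
Photon energy at 410 nm: hc/λ = (6.626×10⁻³⁴)(2.998×10⁸)/(410×10⁻⁹) = 4.845×10⁻¹⁹ J.
Photons incident: 87.5 / 4.845×10⁻¹⁹ = 1.806×10²⁰, i.e. 1.806×10²⁰/6.022×10²³ = 2.999×10⁻⁴ mol.
Fraction absorbed: 1 − 10^(−1.55) = 0.9718.
Photons absorbed: 0.9718 × 2.999×10⁻⁴ = 2.914×10⁻⁴ mol.
Φ = 2.42×10⁻⁴ mol / 2.914×10⁻⁴ mol photons = 0.830.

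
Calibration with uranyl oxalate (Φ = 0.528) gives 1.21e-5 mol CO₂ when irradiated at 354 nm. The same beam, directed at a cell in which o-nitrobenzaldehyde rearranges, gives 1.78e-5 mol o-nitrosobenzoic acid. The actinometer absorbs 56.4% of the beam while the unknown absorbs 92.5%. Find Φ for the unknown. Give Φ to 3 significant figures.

Photons absorbed by the actinometer: 1.21e-5 / 0.528 = 2.292e-5 mol.
Incident flux: 2.292e-5 / 0.564 = 4.064e-5 einstein.
Absorbed by unknown: 0.925 × 4.064e-5 = 3.759e-5 mol.
Φ(unknown) = 1.78e-5 / 3.759e-5 = 0.474.

Φ = 0.474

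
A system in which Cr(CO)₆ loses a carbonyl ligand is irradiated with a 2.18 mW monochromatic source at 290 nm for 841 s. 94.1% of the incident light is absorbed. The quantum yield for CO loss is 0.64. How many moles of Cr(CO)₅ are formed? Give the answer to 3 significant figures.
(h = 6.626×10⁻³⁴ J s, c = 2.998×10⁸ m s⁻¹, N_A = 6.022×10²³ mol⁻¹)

2.68×10⁻⁶ mol

Photon energy at 290 nm: hc/λ = (6.626×10⁻³⁴)(2.998×10⁸)/(290×10⁻⁹) = 6.850×10⁻¹⁹ J.
Energy delivered: (2.18 mW)(841 s) = 1.833 J.
Photons incident: 1.833 / 6.850×10⁻¹⁹ = 2.676×10¹⁸, i.e. 2.676×10¹⁸/6.022×10²³ = 4.444×10⁻⁶ mol.
Photons absorbed: 0.941 × 4.444×10⁻⁶ = 4.182×10⁻⁶ mol.
Product: Φ × n_abs = 0.64 × 4.182×10⁻⁶ = 2.676×10⁻⁶ mol.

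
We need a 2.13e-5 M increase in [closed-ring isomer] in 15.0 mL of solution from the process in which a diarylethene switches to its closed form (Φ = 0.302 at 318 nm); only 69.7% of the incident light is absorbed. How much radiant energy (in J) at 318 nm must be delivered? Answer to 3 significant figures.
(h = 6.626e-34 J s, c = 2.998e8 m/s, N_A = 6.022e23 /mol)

Product: (2.13e-5 M)(0.015 L) = 3.195e-7 mol.
Photons that must be absorbed: 3.195e-7 / 0.302 = 1.058e-6 mol.
Incident photons needed: 1.058e-6 / 0.697 = 1.518e-6 mol.
Photon energy: hc/λ = 6.247e-19 J; per mole, 3.762e5 J mol⁻¹.
Energy required: 1.518e-6 × 3.762e5 = 0.571 J.

0.571 J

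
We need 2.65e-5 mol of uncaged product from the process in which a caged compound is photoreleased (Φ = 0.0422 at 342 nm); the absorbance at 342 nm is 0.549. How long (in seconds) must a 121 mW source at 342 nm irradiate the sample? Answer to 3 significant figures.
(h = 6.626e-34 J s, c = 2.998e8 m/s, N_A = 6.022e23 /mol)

t ≈ 2530 s

Photons that must be absorbed: 2.65e-5 / 0.0422 = 6.280e-4 mol.
Fraction absorbed: 1 − 10^(−0.549) = 0.7175.
Incident photons needed: 6.280e-4 / 0.7175 = 8.753e-4 mol.
Photon energy: hc/λ = 5.808e-19 J; per mole, 3.498e5 J mol⁻¹.
Energy required: 8.753e-4 × 3.498e5 = 306.2 J.
Time: 306.2 J / 0.121 W = 2530 s.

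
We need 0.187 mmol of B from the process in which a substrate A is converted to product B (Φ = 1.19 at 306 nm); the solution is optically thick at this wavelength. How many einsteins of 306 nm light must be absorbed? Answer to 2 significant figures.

1.6e-4 einstein

Product: 0.187 mmol = 1.87e-4 mol.
Photons that must be absorbed: 1.87e-4 / 1.19 = 1.571e-4 mol.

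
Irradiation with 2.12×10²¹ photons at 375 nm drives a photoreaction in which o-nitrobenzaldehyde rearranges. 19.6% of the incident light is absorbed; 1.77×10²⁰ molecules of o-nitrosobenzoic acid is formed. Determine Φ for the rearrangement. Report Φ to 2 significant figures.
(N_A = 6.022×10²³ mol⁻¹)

Φ = 0.43

Product: 1.77×10²⁰ / 6.022×10²³ = 2.939×10⁻⁴ mol.
Moles of photons: 2.12×10²¹ / 6.022×10²³ = 0.003520 mol.
Photons absorbed: 0.196 × 0.003520 = 6.899×10⁻⁴ mol.
Φ = 2.939×10⁻⁴ mol / 6.899×10⁻⁴ mol photons = 0.43.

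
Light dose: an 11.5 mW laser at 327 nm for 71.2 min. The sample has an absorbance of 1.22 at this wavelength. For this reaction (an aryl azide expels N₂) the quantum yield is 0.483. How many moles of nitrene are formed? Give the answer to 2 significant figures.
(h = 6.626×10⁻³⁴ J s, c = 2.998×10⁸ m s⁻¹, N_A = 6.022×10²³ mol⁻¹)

6.1×10⁻⁵ mol

Photon energy at 327 nm: hc/λ = (6.626×10⁻³⁴)(2.998×10⁸)/(327×10⁻⁹) = 6.075×10⁻¹⁹ J.
Energy delivered: (11.5 mW)(4272 s) = 49.13 J.
Photons incident: 49.13 / 6.075×10⁻¹⁹ = 8.087×10¹⁹, i.e. 8.087×10¹⁹/6.022×10²³ = 1.343×10⁻⁴ mol.
Fraction absorbed: 1 − 10^(−1.22) = 0.9397.
Photons absorbed: 0.9397 × 1.343×10⁻⁴ = 1.262×10⁻⁴ mol.
Product: Φ × n_abs = 0.483 × 1.262×10⁻⁴ = 6.095×10⁻⁵ mol.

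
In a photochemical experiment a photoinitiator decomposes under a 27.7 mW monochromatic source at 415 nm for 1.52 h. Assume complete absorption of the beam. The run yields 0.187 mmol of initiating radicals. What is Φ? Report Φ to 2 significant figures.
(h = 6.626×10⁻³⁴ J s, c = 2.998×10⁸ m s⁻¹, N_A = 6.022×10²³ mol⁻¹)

Product: 0.187 mmol = 1.87×10⁻⁴ mol.
Photon energy at 415 nm: hc/λ = (6.626×10⁻³⁴)(2.998×10⁸)/(415×10⁻⁹) = 4.787×10⁻¹⁹ J.
Energy delivered: (27.7 mW)(5472 s) = 151.6 J.
Photons incident: 151.6 / 4.787×10⁻¹⁹ = 3.167×10²⁰, i.e. 3.167×10²⁰/6.022×10²³ = 5.259×10⁻⁴ mol.
Φ = 1.87×10⁻⁴ mol / 5.259×10⁻⁴ mol photons = 0.36.

Φ = 0.36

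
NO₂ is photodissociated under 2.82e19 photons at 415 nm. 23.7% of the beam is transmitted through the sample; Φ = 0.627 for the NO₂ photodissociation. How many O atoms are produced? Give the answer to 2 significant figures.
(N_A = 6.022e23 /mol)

Moles of photons: 2.82e19 / 6.022e23 = 4.683e-5 mol.
Fraction absorbed: 1 − 23.7/100 = 0.7630.
Photons absorbed: 0.7630 × 4.683e-5 = 3.573e-5 mol.
Product: Φ × n_abs = 0.627 × 3.573e-5 = 2.240e-5 mol.
As a count: 2.240e-5 × 6.022e23 = 1.3e19.

1.3e19 atoms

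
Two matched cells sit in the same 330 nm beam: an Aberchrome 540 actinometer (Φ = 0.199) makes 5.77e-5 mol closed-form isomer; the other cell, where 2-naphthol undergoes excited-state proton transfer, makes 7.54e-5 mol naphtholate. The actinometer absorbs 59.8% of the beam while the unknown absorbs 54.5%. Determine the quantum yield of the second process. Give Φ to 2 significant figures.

Φ = 0.29

Photons absorbed by the actinometer: 5.77e-5 / 0.199 = 2.899e-4 mol.
Incident flux: 2.899e-4 / 0.598 = 4.848e-4 einstein.
Absorbed by unknown: 0.545 × 4.848e-4 = 2.642e-4 mol.
Φ(unknown) = 7.54e-5 / 2.642e-4 = 0.29.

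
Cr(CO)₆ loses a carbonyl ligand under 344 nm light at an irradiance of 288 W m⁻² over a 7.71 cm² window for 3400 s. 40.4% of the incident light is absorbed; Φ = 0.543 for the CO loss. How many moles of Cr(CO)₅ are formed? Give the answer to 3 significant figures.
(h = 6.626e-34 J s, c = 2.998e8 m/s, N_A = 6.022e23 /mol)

Photon energy at 344 nm: hc/λ = (6.626e-34)(2.998e8)/(344e-9) = 5.775e-19 J.
Energy delivered: (288 W m⁻²)(7.71e-4 m²)(3400 s) = 755.0 J.
Photons incident: 755.0 / 5.775e-19 = 1.307e21, i.e. 1.307e21/6.022e23 = 0.002170 mol.
Photons absorbed: 0.404 × 0.002170 = 8.767e-4 mol.
Product: Φ × n_abs = 0.543 × 8.767e-4 = 4.760e-4 mol.

4.76e-4 mol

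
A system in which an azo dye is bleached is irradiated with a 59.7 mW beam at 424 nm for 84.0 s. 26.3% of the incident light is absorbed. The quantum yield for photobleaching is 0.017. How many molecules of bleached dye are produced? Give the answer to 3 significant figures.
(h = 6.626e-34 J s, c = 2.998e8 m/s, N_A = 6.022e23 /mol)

Photon energy at 424 nm: hc/λ = (6.626e-34)(2.998e8)/(424e-9) = 4.685e-19 J.
Energy delivered: (59.7 mW)(84 s) = 5.015 J.
Photons incident: 5.015 / 4.685e-19 = 1.070e19, i.e. 1.070e19/6.022e23 = 1.777e-5 mol.
Photons absorbed: 0.263 × 1.777e-5 = 4.674e-6 mol.
Product: Φ × n_abs = 0.017 × 4.674e-6 = 7.946e-8 mol.
As a count: 7.946e-8 × 6.022e23 = 4.79e16.

4.79e16 molecules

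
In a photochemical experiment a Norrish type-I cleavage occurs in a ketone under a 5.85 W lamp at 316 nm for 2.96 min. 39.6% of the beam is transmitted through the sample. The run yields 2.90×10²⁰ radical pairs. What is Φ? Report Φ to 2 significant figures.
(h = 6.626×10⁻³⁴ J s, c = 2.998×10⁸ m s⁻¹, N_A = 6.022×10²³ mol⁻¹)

Product: 2.90×10²⁰ / 6.022×10²³ = 4.816×10⁻⁴ mol.
Photon energy at 316 nm: hc/λ = (6.626×10⁻³⁴)(2.998×10⁸)/(316×10⁻⁹) = 6.286×10⁻¹⁹ J.
Energy delivered: (5.85 W)(177.6 s) = 1039 J.
Photons incident: 1039 / 6.286×10⁻¹⁹ = 1.653×10²¹, i.e. 1.653×10²¹/6.022×10²³ = 0.002745 mol.
Fraction absorbed: 1 − 39.6/100 = 0.6040.
Photons absorbed: 0.6040 × 0.002745 = 0.001658 mol.
Φ = 4.816×10⁻⁴ mol / 0.001658 mol photons = 0.29.

Φ = 0.29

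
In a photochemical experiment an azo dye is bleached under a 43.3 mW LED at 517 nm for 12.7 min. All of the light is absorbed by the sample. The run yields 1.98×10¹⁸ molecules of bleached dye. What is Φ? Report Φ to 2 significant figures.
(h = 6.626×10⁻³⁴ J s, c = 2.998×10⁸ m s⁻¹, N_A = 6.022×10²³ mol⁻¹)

Product: 1.98×10¹⁸ / 6.022×10²³ = 3.288×10⁻⁶ mol.
Photon energy at 517 nm: hc/λ = (6.626×10⁻³⁴)(2.998×10⁸)/(517×10⁻⁹) = 3.842×10⁻¹⁹ J.
Energy delivered: (43.3 mW)(762 s) = 32.99 J.
Photons incident: 32.99 / 3.842×10⁻¹⁹ = 8.587×10¹⁹, i.e. 8.587×10¹⁹/6.022×10²³ = 1.426×10⁻⁴ mol.
Φ = 3.288×10⁻⁶ mol / 1.426×10⁻⁴ mol photons = 0.023.

Φ = 0.023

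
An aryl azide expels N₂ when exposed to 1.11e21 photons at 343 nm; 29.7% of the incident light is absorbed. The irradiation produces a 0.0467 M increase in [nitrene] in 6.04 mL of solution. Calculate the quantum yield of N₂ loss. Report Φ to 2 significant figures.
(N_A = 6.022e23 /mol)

Φ = 0.52

Product: (0.0467 M)(0.00604 L) = 2.821e-4 mol.
Moles of photons: 1.11e21 / 6.022e23 = 0.001843 mol.
Photons absorbed: 0.297 × 0.001843 = 5.474e-4 mol.
Φ = 2.821e-4 mol / 5.474e-4 mol photons = 0.52.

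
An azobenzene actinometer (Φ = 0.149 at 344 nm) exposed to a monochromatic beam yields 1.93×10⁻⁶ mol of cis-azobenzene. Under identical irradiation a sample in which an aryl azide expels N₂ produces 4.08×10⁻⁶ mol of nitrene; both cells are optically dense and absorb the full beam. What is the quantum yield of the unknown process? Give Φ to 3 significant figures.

Φ = 0.315

Photons absorbed by the actinometer: 1.93×10⁻⁶ / 0.149 = 1.295×10⁻⁵ mol.
Φ(unknown) = 4.08×10⁻⁶ / 1.295×10⁻⁵ = 0.315.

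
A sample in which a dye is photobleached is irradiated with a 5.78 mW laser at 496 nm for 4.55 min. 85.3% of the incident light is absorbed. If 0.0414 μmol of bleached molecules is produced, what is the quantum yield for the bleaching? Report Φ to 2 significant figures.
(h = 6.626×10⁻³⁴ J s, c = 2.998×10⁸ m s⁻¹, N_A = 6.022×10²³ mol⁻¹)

Product: 0.0414 μmol = 4.14×10⁻⁸ mol.
Photon energy at 496 nm: hc/λ = (6.626×10⁻³⁴)(2.998×10⁸)/(496×10⁻⁹) = 4.005×10⁻¹⁹ J.
Energy delivered: (5.78 mW)(273 s) = 1.578 J.
Photons incident: 1.578 / 4.005×10⁻¹⁹ = 3.940×10¹⁸, i.e. 3.940×10¹⁸/6.022×10²³ = 6.543×10⁻⁶ mol.
Photons absorbed: 0.853 × 6.543×10⁻⁶ = 5.581×10⁻⁶ mol.
Φ = 4.14×10⁻⁸ mol / 5.581×10⁻⁶ mol photons = 0.0074.

Φ = 0.0074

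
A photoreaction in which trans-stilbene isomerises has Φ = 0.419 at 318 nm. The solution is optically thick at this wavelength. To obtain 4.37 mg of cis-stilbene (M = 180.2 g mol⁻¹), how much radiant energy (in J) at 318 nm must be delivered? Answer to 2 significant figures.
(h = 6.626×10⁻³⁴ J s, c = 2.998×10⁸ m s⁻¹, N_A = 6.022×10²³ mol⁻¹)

22 J

Product: 4.37 mg / 180.2 g mol⁻¹ = 2.425×10⁻⁵ mol.
Photons that must be absorbed: 2.425×10⁻⁵ / 0.419 = 5.788×10⁻⁵ mol.
Photon energy: hc/λ = 6.247×10⁻¹⁹ J; per mole, 3.762×10⁵ J mol⁻¹.
Energy required: 5.788×10⁻⁵ × 3.762×10⁵ = 22 J.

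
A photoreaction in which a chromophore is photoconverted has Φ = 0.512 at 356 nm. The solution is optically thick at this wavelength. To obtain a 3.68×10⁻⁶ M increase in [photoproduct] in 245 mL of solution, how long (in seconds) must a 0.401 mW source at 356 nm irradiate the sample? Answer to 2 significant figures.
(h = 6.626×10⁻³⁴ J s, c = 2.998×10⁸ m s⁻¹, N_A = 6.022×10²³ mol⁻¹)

Product: (3.68×10⁻⁶ M)(0.245 L) = 9.016×10⁻⁷ mol.
Photons that must be absorbed: 9.016×10⁻⁷ / 0.512 = 1.761×10⁻⁶ mol.
Photon energy: hc/λ = 5.580×10⁻¹⁹ J; per mole, 3.360×10⁵ J mol⁻¹.
Energy required: 1.761×10⁻⁶ × 3.360×10⁵ = 0.5917 J.
Time: 0.5917 J / 0.000401 W = 1500 s.

t ≈ 1500 s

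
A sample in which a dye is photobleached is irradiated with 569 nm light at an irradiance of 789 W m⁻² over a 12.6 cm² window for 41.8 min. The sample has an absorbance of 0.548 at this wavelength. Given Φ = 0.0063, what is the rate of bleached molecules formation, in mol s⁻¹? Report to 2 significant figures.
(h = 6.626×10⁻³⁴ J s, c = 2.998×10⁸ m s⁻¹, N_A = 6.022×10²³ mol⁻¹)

Photon energy at 569 nm: hc/λ = (6.626×10⁻³⁴)(2.998×10⁸)/(569×10⁻⁹) = 3.491×10⁻¹⁹ J.
Energy delivered: (789 W m⁻²)(12.6×10⁻⁴ m²)(2508 s) = 2493 J.
Photons incident: 2493 / 3.491×10⁻¹⁹ = 7.141×10²¹, i.e. 7.141×10²¹/6.022×10²³ = 0.01186 mol.
Fraction absorbed: 1 − 10^(−0.548) = 0.7169.
Photons absorbed: 0.7169 × 0.01186 = 0.008502 mol.
Product formed: 0.0063 × 0.008502 = 5.356×10⁻⁵ mol.
Rate: 5.356×10⁻⁵ / 2508 s = 2.1×10⁻⁸ mol s⁻¹.

2.1×10⁻⁸ mol s⁻¹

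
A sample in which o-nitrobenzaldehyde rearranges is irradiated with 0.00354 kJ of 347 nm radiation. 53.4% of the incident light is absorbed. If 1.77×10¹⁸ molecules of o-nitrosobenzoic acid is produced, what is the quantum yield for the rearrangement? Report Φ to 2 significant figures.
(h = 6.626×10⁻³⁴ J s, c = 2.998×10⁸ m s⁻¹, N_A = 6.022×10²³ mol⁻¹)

Φ = 0.54

Product: 1.77×10¹⁸ / 6.022×10²³ = 2.939×10⁻⁶ mol.
Photon energy at 347 nm: hc/λ = (6.626×10⁻³⁴)(2.998×10⁸)/(347×10⁻⁹) = 5.725×10⁻¹⁹ J.
Incident energy: 0.00354 kJ = 3.54 J.
Photons incident: 3.54 / 5.725×10⁻¹⁹ = 6.183×10¹⁸, i.e. 6.183×10¹⁸/6.022×10²³ = 1.027×10⁻⁵ mol.
Photons absorbed: 0.534 × 1.027×10⁻⁵ = 5.484×10⁻⁶ mol.
Φ = 2.939×10⁻⁶ mol / 5.484×10⁻⁶ mol photons = 0.54.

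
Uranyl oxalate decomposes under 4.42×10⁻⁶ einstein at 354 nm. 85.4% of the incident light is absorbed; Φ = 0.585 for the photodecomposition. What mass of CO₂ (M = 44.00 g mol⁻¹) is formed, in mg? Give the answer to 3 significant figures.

0.0972 mg

Photons absorbed: 0.854 × 4.42×10⁻⁶ = 3.775×10⁻⁶ mol.
Product: Φ × n_abs = 0.585 × 3.775×10⁻⁶ = 2.208×10⁻⁶ mol.
Mass: 2.208×10⁻⁶ × 44.00 = 9.715×10⁻⁵ g = 0.0972 mg.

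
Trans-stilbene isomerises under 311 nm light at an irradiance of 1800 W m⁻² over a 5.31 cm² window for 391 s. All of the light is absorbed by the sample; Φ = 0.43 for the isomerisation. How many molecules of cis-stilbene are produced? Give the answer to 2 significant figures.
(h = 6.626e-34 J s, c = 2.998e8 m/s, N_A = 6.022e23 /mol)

Photon energy at 311 nm: hc/λ = (6.626e-34)(2.998e8)/(311e-9) = 6.387e-19 J.
Energy delivered: (1800 W m⁻²)(5.31e-4 m²)(391 s) = 373.7 J.
Photons incident: 373.7 / 6.387e-19 = 5.851e20, i.e. 5.851e20/6.022e23 = 9.716e-4 mol.
Product: Φ × n_abs = 0.43 × 9.716e-4 = 4.178e-4 mol.
As a count: 4.178e-4 × 6.022e23 = 2.5e20.

2.5e20 molecules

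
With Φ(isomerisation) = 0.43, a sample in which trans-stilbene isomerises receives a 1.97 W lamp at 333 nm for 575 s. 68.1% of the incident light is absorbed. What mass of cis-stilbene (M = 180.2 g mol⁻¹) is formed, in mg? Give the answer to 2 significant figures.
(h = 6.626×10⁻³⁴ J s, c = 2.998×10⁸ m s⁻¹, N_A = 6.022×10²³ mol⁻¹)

170 mg

Photon energy at 333 nm: hc/λ = (6.626×10⁻³⁴)(2.998×10⁸)/(333×10⁻⁹) = 5.965×10⁻¹⁹ J.
Energy delivered: (1.97 W)(575 s) = 1133 J.
Photons incident: 1133 / 5.965×10⁻¹⁹ = 1.899×10²¹, i.e. 1.899×10²¹/6.022×10²³ = 0.003153 mol.
Photons absorbed: 0.681 × 0.003153 = 0.002147 mol.
Product: Φ × n_abs = 0.43 × 0.002147 = 9.232×10⁻⁴ mol.
Mass: 9.232×10⁻⁴ × 180.2 = 0.1664 g = 170 mg.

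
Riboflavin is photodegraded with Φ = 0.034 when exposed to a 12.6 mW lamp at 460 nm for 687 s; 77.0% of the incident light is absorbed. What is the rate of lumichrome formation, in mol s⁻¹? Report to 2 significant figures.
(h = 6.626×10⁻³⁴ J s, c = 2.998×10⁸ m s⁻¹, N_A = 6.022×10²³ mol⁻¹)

1.3×10⁻⁹ mol s⁻¹

Photon energy at 460 nm: hc/λ = (6.626×10⁻³⁴)(2.998×10⁸)/(460×10⁻⁹) = 4.318×10⁻¹⁹ J.
Energy delivered: (12.6 mW)(687 s) = 8.656 J.
Photons incident: 8.656 / 4.318×10⁻¹⁹ = 2.005×10¹⁹, i.e. 2.005×10¹⁹/6.022×10²³ = 3.329×10⁻⁵ mol.
Photons absorbed: 0.770 × 3.329×10⁻⁵ = 2.563×10⁻⁵ mol.
Product formed: 0.034 × 2.563×10⁻⁵ = 8.714×10⁻⁷ mol.
Rate: 8.714×10⁻⁷ / 687 s = 1.3×10⁻⁹ mol s⁻¹.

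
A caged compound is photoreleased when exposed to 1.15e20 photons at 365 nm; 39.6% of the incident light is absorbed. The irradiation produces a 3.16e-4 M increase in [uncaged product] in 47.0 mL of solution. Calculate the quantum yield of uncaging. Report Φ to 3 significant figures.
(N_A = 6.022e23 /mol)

Product: (3.16e-4 M)(0.047 L) = 1.485e-5 mol.
Moles of photons: 1.15e20 / 6.022e23 = 1.910e-4 mol.
Photons absorbed: 0.396 × 1.910e-4 = 7.564e-5 mol.
Φ = 1.485e-5 mol / 7.564e-5 mol photons = 0.196.

Φ = 0.196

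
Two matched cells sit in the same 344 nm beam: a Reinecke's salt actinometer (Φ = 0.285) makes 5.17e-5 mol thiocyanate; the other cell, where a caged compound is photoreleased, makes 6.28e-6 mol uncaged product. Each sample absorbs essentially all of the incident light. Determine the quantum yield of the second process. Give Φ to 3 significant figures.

Φ = 0.0346

Photons absorbed by the actinometer: 5.17e-5 / 0.285 = 1.814e-4 mol.
Φ(unknown) = 6.28e-6 / 1.814e-4 = 0.0346.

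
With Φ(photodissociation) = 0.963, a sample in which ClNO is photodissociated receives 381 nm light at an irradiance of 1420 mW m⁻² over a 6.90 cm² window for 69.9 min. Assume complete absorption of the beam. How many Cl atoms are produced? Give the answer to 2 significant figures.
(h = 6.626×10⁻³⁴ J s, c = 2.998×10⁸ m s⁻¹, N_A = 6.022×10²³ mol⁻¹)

7.6×10¹⁸ atoms

Photon energy at 381 nm: hc/λ = (6.626×10⁻³⁴)(2.998×10⁸)/(381×10⁻⁹) = 5.214×10⁻¹⁹ J.
Energy delivered: (1420 mW m⁻²)(6.90×10⁻⁴ m²)(4194 s) = 4.109 J.
Photons incident: 4.109 / 5.214×10⁻¹⁹ = 7.881×10¹⁸, i.e. 7.881×10¹⁸/6.022×10²³ = 1.309×10⁻⁵ mol.
Product: Φ × n_abs = 0.963 × 1.309×10⁻⁵ = 1.261×10⁻⁵ mol.
As a count: 1.261×10⁻⁵ × 6.022×10²³ = 7.6×10¹⁸.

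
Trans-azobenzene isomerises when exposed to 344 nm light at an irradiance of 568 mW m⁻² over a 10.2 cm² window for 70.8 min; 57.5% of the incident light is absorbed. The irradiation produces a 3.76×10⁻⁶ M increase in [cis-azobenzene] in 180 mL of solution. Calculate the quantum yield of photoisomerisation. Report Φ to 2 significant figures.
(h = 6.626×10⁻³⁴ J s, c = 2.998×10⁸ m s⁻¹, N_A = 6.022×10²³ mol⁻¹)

Product: (3.76×10⁻⁶ M)(0.18 L) = 6.768×10⁻⁷ mol.
Photon energy at 344 nm: hc/λ = (6.626×10⁻³⁴)(2.998×10⁸)/(344×10⁻⁹) = 5.775×10⁻¹⁹ J.
Energy delivered: (568 mW m⁻²)(10.2×10⁻⁴ m²)(4248 s) = 2.461 J.
Photons incident: 2.461 / 5.775×10⁻¹⁹ = 4.261×10¹⁸, i.e. 4.261×10¹⁸/6.022×10²³ = 7.076×10⁻⁶ mol.
Photons absorbed: 0.575 × 7.076×10⁻⁶ = 4.069×10⁻⁶ mol.
Φ = 6.768×10⁻⁷ mol / 4.069×10⁻⁶ mol photons = 0.17.

Φ = 0.17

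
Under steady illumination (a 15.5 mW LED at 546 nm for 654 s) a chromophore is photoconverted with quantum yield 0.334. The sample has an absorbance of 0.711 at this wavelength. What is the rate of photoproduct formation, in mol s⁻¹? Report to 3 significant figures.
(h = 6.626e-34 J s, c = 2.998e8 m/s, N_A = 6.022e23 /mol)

Photon energy at 546 nm: hc/λ = (6.626e-34)(2.998e8)/(546e-9) = 3.638e-19 J.
Energy delivered: (15.5 mW)(654 s) = 10.14 J.
Photons incident: 10.14 / 3.638e-19 = 2.787e19, i.e. 2.787e19/6.022e23 = 4.628e-5 mol.
Fraction absorbed: 1 − 10^(−0.711) = 0.8055.
Photons absorbed: 0.8055 × 4.628e-5 = 3.728e-5 mol.
Product formed: 0.334 × 3.728e-5 = 1.245e-5 mol.
Rate: 1.245e-5 / 654 s = 1.90e-8 mol s⁻¹.

1.90e-8 mol s⁻¹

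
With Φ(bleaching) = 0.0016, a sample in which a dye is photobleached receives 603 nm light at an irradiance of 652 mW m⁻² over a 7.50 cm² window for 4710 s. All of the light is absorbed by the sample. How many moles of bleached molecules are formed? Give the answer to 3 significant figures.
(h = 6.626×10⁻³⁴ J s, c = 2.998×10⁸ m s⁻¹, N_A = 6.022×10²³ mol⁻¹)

1.86×10⁻⁸ mol

Photon energy at 603 nm: hc/λ = (6.626×10⁻³⁴)(2.998×10⁸)/(603×10⁻⁹) = 3.294×10⁻¹⁹ J.
Energy delivered: (652 mW m⁻²)(7.50×10⁻⁴ m²)(4710 s) = 2.303 J.
Photons incident: 2.303 / 3.294×10⁻¹⁹ = 6.991×10¹⁸, i.e. 6.991×10¹⁸/6.022×10²³ = 1.161×10⁻⁵ mol.
Product: Φ × n_abs = 0.0016 × 1.161×10⁻⁵ = 1.858×10⁻⁸ mol.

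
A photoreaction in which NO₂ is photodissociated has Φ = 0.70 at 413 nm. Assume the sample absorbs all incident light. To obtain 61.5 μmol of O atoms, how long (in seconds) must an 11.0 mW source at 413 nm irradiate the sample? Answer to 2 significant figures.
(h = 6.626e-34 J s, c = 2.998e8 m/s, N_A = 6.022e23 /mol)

t ≈ 2300 s

Product: 61.5 μmol = 6.15e-5 mol.
Photons that must be absorbed: 6.15e-5 / 0.70 = 8.786e-5 mol.
Photon energy: hc/λ = 4.810e-19 J; per mole, 2.897e5 J mol⁻¹.
Energy required: 8.786e-5 × 2.897e5 = 25.45 J.
Time: 25.45 J / 0.011 W = 2300 s.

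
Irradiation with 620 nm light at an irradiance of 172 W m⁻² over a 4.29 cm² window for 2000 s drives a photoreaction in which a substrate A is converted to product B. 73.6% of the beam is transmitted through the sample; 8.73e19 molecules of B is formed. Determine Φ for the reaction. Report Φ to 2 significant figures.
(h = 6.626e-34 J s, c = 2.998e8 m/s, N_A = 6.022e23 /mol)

Φ = 0.72

Product: 8.73e19 / 6.022e23 = 1.450e-4 mol.
Photon energy at 620 nm: hc/λ = (6.626e-34)(2.998e8)/(620e-9) = 3.204e-19 J.
Energy delivered: (172 W m⁻²)(4.29e-4 m²)(2000 s) = 147.6 J.
Photons incident: 147.6 / 3.204e-19 = 4.607e20, i.e. 4.607e20/6.022e23 = 7.650e-4 mol.
Fraction absorbed: 1 − 73.6/100 = 0.2640.
Photons absorbed: 0.2640 × 7.650e-4 = 2.020e-4 mol.
Φ = 1.450e-4 mol / 2.020e-4 mol photons = 0.72.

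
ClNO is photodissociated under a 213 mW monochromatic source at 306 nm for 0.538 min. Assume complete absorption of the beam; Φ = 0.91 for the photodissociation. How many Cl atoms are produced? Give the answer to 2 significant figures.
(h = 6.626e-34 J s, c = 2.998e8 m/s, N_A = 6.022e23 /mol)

9.6e18 atoms

Photon energy at 306 nm: hc/λ = (6.626e-34)(2.998e8)/(306e-9) = 6.492e-19 J.
Energy delivered: (213 mW)(32.28 s) = 6.876 J.
Photons incident: 6.876 / 6.492e-19 = 1.059e19, i.e. 1.059e19/6.022e23 = 1.759e-5 mol.
Product: Φ × n_abs = 0.91 × 1.759e-5 = 1.601e-5 mol.
As a count: 1.601e-5 × 6.022e23 = 9.6e18.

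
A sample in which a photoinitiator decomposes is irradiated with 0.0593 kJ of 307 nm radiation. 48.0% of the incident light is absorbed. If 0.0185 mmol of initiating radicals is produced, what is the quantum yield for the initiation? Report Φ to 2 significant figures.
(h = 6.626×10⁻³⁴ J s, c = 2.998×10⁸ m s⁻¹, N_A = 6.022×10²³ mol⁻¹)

Φ = 0.25

Product: 0.0185 mmol = 1.85×10⁻⁵ mol.
Photon energy at 307 nm: hc/λ = (6.626×10⁻³⁴)(2.998×10⁸)/(307×10⁻⁹) = 6.471×10⁻¹⁹ J.
Incident energy: 0.0593 kJ = 59.3 J.
Photons incident: 59.3 / 6.471×10⁻¹⁹ = 9.164×10¹⁹, i.e. 9.164×10¹⁹/6.022×10²³ = 1.522×10⁻⁴ mol.
Photons absorbed: 0.480 × 1.522×10⁻⁴ = 7.306×10⁻⁵ mol.
Φ = 1.85×10⁻⁵ mol / 7.306×10⁻⁵ mol photons = 0.25.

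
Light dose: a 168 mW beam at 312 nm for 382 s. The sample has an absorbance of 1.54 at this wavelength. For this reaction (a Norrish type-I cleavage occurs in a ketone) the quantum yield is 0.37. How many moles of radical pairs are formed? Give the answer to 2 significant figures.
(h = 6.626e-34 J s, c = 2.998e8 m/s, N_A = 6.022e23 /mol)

6.0e-5 mol

Photon energy at 312 nm: hc/λ = (6.626e-34)(2.998e8)/(312e-9) = 6.367e-19 J.
Energy delivered: (168 mW)(382 s) = 64.18 J.
Photons incident: 64.18 / 6.367e-19 = 1.008e20, i.e. 1.008e20/6.022e23 = 1.674e-4 mol.
Fraction absorbed: 1 − 10^(−1.54) = 0.9712.
Photons absorbed: 0.9712 × 1.674e-4 = 1.626e-4 mol.
Product: Φ × n_abs = 0.37 × 1.626e-4 = 6.016e-5 mol.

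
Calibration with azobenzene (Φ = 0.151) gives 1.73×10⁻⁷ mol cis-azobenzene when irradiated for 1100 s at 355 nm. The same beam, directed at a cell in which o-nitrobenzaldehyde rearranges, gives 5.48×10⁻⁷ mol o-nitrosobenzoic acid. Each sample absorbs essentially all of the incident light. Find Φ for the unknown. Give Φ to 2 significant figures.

Photons absorbed by the actinometer: 1.73×10⁻⁷ / 0.151 = 1.146×10⁻⁶ mol.
Φ(unknown) = 5.48×10⁻⁷ / 1.146×10⁻⁶ = 0.48.

Φ = 0.48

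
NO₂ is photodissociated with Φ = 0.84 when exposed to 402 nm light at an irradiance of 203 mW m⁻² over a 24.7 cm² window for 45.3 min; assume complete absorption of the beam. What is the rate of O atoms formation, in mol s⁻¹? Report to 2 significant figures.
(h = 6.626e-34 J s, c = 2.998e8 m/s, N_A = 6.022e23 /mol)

Photon energy at 402 nm: hc/λ = (6.626e-34)(2.998e8)/(402e-9) = 4.941e-19 J.
Energy delivered: (203 mW m⁻²)(24.7e-4 m²)(2718 s) = 1.363 J.
Photons incident: 1.363 / 4.941e-19 = 2.759e18, i.e. 2.759e18/6.022e23 = 4.582e-6 mol.
Product formed: 0.84 × 4.582e-6 = 3.849e-6 mol.
Rate: 3.849e-6 / 2718 s = 1.4e-9 mol s⁻¹.

1.4e-9 mol s⁻¹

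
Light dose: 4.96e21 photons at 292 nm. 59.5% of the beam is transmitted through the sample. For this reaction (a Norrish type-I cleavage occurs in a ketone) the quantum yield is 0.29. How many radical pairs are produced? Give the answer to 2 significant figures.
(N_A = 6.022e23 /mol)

5.8e20 radical pairs

Moles of photons: 4.96e21 / 6.022e23 = 0.008236 mol.
Fraction absorbed: 1 − 59.5/100 = 0.4050.
Photons absorbed: 0.4050 × 0.008236 = 0.003336 mol.
Product: Φ × n_abs = 0.29 × 0.003336 = 9.674e-4 mol.
As a count: 9.674e-4 × 6.022e23 = 5.8e20.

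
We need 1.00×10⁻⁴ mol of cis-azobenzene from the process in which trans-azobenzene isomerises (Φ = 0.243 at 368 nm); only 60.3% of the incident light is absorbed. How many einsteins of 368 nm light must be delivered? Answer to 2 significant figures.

Photons that must be absorbed: 1.00×10⁻⁴ / 0.243 = 4.115×10⁻⁴ mol.
Incident photons needed: 4.115×10⁻⁴ / 0.603 = 6.824×10⁻⁴ mol.

6.8×10⁻⁴ einstein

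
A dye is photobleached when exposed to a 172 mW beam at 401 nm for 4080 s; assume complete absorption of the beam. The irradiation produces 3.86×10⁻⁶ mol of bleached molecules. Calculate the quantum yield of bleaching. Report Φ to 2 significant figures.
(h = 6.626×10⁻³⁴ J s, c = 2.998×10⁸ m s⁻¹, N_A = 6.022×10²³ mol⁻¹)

Φ = 0.0016

Photon energy at 401 nm: hc/λ = (6.626×10⁻³⁴)(2.998×10⁸)/(401×10⁻⁹) = 4.954×10⁻¹⁹ J.
Energy delivered: (172 mW)(4080 s) = 701.8 J.
Photons incident: 701.8 / 4.954×10⁻¹⁹ = 1.417×10²¹, i.e. 1.417×10²¹/6.022×10²³ = 0.002353 mol.
Φ = 3.86×10⁻⁶ mol / 0.002353 mol photons = 0.0016.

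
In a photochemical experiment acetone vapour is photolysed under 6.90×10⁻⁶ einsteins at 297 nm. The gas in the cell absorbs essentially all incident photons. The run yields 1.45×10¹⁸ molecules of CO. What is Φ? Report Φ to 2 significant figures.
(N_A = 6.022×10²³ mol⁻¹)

Φ = 0.35

Product: 1.45×10¹⁸ / 6.022×10²³ = 2.408×10⁻⁶ mol.
Φ = 2.408×10⁻⁶ mol / 6.90×10⁻⁶ mol photons = 0.35.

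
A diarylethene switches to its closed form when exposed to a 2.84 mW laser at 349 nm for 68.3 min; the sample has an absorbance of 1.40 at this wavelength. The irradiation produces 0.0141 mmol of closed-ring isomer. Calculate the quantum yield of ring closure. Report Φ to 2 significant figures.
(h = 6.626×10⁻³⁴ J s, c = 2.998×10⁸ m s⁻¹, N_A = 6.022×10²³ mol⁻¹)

Product: 0.0141 mmol = 1.41×10⁻⁵ mol.
Photon energy at 349 nm: hc/λ = (6.626×10⁻³⁴)(2.998×10⁸)/(349×10⁻⁹) = 5.692×10⁻¹⁹ J.
Energy delivered: (2.84 mW)(4098 s) = 11.64 J.
Photons incident: 11.64 / 5.692×10⁻¹⁹ = 2.045×10¹⁹, i.e. 2.045×10¹⁹/6.022×10²³ = 3.396×10⁻⁵ mol.
Fraction absorbed: 1 − 10^(−1.40) = 0.9602.
Photons absorbed: 0.9602 × 3.396×10⁻⁵ = 3.261×10⁻⁵ mol.
Φ = 1.41×10⁻⁵ mol / 3.261×10⁻⁵ mol photons = 0.43.

Φ = 0.43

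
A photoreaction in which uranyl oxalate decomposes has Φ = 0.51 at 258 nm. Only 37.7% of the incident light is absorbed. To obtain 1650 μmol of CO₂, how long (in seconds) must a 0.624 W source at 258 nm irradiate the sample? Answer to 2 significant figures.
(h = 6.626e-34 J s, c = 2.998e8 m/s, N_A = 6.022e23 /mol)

t ≈ 6400 s

Product: 1650 μmol = 0.00165 mol.
Photons that must be absorbed: 0.00165 / 0.51 = 0.003235 mol.
Incident photons needed: 0.003235 / 0.377 = 0.008581 mol.
Photon energy: hc/λ = 7.700e-19 J; per mole, 4.637e5 J mol⁻¹.
Energy required: 0.008581 × 4.637e5 = 3979 J.
Time: 3979 J / 0.624 W = 6400 s.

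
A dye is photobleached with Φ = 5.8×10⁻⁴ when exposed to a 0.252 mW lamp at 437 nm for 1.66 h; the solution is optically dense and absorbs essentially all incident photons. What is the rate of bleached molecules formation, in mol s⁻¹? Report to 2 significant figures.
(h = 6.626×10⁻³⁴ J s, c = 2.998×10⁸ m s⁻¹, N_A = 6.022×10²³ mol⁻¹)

Photon energy at 437 nm: hc/λ = (6.626×10⁻³⁴)(2.998×10⁸)/(437×10⁻⁹) = 4.546×10⁻¹⁹ J.
Energy delivered: (0.252 mW)(5976 s) = 1.506 J.
Photons incident: 1.506 / 4.546×10⁻¹⁹ = 3.313×10¹⁸, i.e. 3.313×10¹⁸/6.022×10²³ = 5.501×10⁻⁶ mol.
Product formed: 5.8×10⁻⁴ × 5.501×10⁻⁶ = 3.191×10⁻⁹ mol.
Rate: 3.191×10⁻⁹ / 5976 s = 5.3×10⁻¹³ mol s⁻¹.

5.3×10⁻¹³ mol s⁻¹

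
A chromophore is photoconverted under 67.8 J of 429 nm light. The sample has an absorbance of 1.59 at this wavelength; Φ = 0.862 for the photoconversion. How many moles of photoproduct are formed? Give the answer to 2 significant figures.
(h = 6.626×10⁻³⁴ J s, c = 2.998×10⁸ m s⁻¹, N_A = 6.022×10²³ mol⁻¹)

2.0×10⁻⁴ mol

Photon energy at 429 nm: hc/λ = (6.626×10⁻³⁴)(2.998×10⁸)/(429×10⁻⁹) = 4.630×10⁻¹⁹ J.
Photons incident: 67.8 / 4.630×10⁻¹⁹ = 1.464×10²⁰, i.e. 1.464×10²⁰/6.022×10²³ = 2.431×10⁻⁴ mol.
Fraction absorbed: 1 − 10^(−1.59) = 0.9743.
Photons absorbed: 0.9743 × 2.431×10⁻⁴ = 2.369×10⁻⁴ mol.
Product: Φ × n_abs = 0.862 × 2.369×10⁻⁴ = 2.042×10⁻⁴ mol.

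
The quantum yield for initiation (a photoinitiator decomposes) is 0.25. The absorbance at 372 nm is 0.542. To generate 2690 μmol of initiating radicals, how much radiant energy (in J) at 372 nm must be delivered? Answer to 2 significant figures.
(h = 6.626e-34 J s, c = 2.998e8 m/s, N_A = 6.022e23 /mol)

4900 J

Product: 2690 μmol = 0.00269 mol.
Photons that must be absorbed: 0.00269 / 0.25 = 0.01076 mol.
Fraction absorbed: 1 − 10^(−0.542) = 0.7129.
Incident photons needed: 0.01076 / 0.7129 = 0.01509 mol.
Photon energy: hc/λ = 5.340e-19 J; per mole, 3.216e5 J mol⁻¹.
Energy required: 0.01509 × 3.216e5 = 4900 J.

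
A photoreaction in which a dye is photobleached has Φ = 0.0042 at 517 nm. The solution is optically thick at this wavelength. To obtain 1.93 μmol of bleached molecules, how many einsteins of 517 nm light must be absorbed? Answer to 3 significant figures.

4.60×10⁻⁴ einstein

Product: 1.93 μmol = 1.93×10⁻⁶ mol.
Photons that must be absorbed: 1.93×10⁻⁶ / 0.0042 = 4.595×10⁻⁴ mol.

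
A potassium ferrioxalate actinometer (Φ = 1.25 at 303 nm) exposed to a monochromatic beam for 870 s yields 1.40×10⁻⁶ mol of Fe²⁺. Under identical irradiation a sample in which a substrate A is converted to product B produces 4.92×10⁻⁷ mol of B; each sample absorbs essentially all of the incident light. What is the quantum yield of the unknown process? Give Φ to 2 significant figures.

Φ = 0.44

Photons absorbed by the actinometer: 1.40×10⁻⁶ / 1.25 = 1.120×10⁻⁶ mol.
Φ(unknown) = 4.92×10⁻⁷ / 1.120×10⁻⁶ = 0.44.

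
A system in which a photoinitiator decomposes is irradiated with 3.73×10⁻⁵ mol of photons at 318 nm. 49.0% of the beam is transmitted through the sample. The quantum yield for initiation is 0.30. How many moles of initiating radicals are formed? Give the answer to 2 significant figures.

Fraction absorbed: 1 − 49.0/100 = 0.5100.
Photons absorbed: 0.5100 × 3.73×10⁻⁵ = 1.902×10⁻⁵ mol.
Product: Φ × n_abs = 0.30 × 1.902×10⁻⁵ = 5.706×10⁻⁶ mol.

5.7×10⁻⁶ mol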